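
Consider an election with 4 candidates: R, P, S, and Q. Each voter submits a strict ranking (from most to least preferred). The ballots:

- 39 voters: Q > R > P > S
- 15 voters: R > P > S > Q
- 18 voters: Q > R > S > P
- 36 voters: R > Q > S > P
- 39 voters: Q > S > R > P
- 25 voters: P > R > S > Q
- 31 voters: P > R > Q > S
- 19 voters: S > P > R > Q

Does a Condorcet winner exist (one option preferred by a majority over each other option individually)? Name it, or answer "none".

R

R vs P: 147–75 for R.
R vs S: 164–58 for R.
R vs Q: 126–96 for R.
R beats every other option head-to-head.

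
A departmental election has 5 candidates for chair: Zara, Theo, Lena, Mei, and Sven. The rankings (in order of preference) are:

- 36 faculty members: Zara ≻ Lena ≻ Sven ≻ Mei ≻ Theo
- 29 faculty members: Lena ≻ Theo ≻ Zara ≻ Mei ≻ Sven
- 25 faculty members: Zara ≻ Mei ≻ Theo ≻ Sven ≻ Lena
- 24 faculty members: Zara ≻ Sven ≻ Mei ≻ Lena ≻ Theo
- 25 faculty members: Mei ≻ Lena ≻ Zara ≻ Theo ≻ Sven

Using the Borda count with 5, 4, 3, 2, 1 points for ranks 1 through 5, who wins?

Zara

Zara: 36·5 + 29·3 + 25·5 + 24·5 + 25·3 = 587
Theo: 36·1 + 29·4 + 25·3 + 24·1 + 25·2 = 301
Lena: 36·4 + 29·5 + 25·1 + 24·2 + 25·4 = 462
Mei: 36·2 + 29·2 + 25·4 + 24·3 + 25·5 = 427
Sven: 36·3 + 29·1 + 25·2 + 24·4 + 25·1 = 308
Zara has the highest Borda score (587).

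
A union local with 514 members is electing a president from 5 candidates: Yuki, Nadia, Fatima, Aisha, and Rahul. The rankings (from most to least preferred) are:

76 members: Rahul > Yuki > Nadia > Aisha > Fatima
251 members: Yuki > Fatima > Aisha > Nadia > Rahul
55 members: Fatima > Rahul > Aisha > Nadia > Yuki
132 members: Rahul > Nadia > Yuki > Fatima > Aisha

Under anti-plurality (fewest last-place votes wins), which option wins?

Nadia

Last-place votes: Yuki 55, Nadia 0, Fatima 76, Aisha 132, Rahul 251.
Nadia is ranked last by the fewest voters, so Nadia wins.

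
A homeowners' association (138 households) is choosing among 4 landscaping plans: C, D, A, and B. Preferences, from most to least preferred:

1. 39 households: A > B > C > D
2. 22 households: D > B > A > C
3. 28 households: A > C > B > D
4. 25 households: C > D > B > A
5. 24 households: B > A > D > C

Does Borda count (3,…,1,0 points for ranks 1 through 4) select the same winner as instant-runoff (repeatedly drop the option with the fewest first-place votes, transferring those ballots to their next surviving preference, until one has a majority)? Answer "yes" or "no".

no

Borda — scores: C 170, D 140, A 271, B 247. Winner: A.
Instant-runoff — R1 C 25, D 22, A 67, B 24 (D out); R2 C 25, A 67, B 46 (C out); R3 A 67, B 71 (B winner). Winner: B.
The two methods disagree.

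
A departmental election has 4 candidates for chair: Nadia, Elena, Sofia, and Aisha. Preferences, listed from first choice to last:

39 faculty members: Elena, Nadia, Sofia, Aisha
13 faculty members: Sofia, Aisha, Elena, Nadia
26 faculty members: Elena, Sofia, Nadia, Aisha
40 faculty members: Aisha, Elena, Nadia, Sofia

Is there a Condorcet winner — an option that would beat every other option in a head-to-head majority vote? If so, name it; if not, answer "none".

Elena vs Nadia: 118–0 for Elena.
Elena vs Sofia: 105–13 for Elena.
Elena vs Aisha: 65–53 for Elena.
Elena beats every other option head-to-head.

Elena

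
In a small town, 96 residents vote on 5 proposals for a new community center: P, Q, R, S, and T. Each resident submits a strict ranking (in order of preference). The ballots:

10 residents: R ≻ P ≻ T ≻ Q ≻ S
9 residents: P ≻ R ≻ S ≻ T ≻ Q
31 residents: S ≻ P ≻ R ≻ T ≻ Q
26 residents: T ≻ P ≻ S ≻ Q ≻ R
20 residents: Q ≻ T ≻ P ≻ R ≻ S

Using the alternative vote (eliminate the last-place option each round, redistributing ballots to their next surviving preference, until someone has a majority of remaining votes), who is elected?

Round 1: P 9, Q 20, R 10, S 31, T 26. Eliminate P.
Round 2: Q 20, R 19, S 31, T 26. Eliminate R.
Round 3: Q 20, S 40, T 36. Eliminate Q.
Round 4: S 40, T 56. T has a majority.

T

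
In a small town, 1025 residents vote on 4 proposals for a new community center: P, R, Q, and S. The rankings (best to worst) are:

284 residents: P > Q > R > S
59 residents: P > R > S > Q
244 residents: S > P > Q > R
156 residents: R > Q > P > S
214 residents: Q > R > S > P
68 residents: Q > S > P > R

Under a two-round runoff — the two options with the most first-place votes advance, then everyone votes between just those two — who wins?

Round 1 first-place votes: P 343, R 156, Q 282, S 244.
P and Q advance.
Runoff: P is preferred to Q by 587 voters; Q by 438.
P wins the runoff.

P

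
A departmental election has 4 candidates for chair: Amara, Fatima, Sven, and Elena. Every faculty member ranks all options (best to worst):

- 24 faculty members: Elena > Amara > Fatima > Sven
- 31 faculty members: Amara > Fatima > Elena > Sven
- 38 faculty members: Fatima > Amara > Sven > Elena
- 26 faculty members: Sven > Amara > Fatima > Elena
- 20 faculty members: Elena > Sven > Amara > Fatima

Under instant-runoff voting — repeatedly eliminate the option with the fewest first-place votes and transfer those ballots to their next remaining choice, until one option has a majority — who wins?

Amara

Round 1: Amara 31, Fatima 38, Sven 26, Elena 44. Eliminate Sven.
Round 2: Amara 57, Fatima 38, Elena 44. Eliminate Fatima.
Round 3: Amara 95, Elena 44. Amara has a majority.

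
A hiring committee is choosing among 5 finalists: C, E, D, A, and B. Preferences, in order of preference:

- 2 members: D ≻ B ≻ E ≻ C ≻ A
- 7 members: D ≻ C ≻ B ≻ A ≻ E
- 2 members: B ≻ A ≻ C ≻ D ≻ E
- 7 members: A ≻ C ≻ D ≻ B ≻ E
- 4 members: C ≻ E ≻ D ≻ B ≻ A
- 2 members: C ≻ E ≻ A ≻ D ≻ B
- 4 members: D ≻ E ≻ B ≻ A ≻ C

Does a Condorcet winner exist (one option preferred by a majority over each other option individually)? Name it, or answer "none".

C vs E: 22–6 for C.
C vs D: 15–13 for C.
C vs A: 15–13 for C.
C vs B: 20–8 for C.
C beats every other option head-to-head.

C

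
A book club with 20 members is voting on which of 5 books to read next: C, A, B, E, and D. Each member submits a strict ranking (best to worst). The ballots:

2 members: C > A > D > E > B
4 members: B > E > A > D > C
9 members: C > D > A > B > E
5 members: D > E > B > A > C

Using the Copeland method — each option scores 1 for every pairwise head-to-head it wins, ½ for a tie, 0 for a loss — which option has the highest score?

C: beats A, B, E, and D → score 4.
A: beats B and E; loses to C and D → score 2.
B: beats E; loses to C, A, and D → score 1.
E: loses to C, A, B, and D → score 0.
D: beats A, B, and E; loses to C → score 3.
C has the best pairwise record.

C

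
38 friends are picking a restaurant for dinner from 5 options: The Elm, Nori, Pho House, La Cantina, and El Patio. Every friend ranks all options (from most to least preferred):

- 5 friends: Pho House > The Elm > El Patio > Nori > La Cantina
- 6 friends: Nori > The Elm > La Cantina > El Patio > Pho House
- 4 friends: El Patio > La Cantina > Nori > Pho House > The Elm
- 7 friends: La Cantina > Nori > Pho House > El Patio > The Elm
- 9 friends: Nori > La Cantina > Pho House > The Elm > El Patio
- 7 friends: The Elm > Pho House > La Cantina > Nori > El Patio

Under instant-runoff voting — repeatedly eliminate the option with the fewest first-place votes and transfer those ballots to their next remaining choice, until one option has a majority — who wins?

Nori

Round 1: The Elm 7, Nori 15, Pho House 5, La Cantina 7, El Patio 4. Eliminate El Patio.
Round 2: The Elm 7, Nori 15, Pho House 5, La Cantina 11. Eliminate Pho House.
Round 3: The Elm 12, Nori 15, La Cantina 11. Eliminate La Cantina.
Round 4: The Elm 12, Nori 26. Nori has a majority.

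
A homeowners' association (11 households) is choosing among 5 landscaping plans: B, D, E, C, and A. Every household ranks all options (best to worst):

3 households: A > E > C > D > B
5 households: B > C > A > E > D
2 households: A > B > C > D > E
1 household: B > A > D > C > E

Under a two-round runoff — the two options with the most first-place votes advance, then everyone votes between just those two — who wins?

B

Round 1 first-place votes: B 6, D 0, E 0, C 0, A 5.
B and A advance.
Runoff: B is preferred to A by 6 voters; A by 5.
B wins the runoff.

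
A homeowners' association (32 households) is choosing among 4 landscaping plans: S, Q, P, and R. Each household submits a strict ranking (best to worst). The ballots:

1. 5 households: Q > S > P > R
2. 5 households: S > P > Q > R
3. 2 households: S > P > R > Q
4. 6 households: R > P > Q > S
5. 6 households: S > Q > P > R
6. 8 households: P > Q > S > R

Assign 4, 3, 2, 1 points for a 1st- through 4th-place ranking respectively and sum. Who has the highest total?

S: 5·3 + 5·4 + 2·4 + 6·1 + 6·4 + 8·2 = 89
Q: 5·4 + 5·2 + 2·1 + 6·2 + 6·3 + 8·3 = 86
P: 5·2 + 5·3 + 2·3 + 6·3 + 6·2 + 8·4 = 93
R: 5·1 + 5·1 + 2·2 + 6·4 + 6·1 + 8·1 = 52
P has the highest Borda score (93).

P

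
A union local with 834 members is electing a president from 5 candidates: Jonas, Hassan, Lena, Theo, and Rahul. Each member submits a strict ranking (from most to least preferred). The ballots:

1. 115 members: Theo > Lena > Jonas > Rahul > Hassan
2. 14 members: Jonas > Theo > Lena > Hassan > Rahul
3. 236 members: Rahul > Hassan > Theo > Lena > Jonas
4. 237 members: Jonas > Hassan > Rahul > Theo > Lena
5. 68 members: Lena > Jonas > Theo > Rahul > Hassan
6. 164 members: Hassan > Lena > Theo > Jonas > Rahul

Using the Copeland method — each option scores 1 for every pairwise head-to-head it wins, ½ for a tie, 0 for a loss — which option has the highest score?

Rahul

Jonas: beats Hassan and Rahul; loses to Lena and Theo → score 2.
Hassan: beats Lena and Theo; loses to Jonas and Rahul → score 2.
Lena: beats Jonas; loses to Hassan, Theo, and Rahul → score 1.
Theo: beats Jonas and Lena; loses to Hassan and Rahul → score 2.
Rahul: beats Hassan, Lena, and Theo; loses to Jonas → score 3.
Rahul has the best pairwise record.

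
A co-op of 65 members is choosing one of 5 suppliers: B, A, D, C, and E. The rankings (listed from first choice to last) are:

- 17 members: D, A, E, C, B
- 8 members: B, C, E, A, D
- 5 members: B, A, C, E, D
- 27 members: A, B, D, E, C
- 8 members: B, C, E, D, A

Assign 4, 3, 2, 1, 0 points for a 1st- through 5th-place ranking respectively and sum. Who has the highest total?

B: 17·0 + 8·4 + 5·4 + 27·3 + 8·4 = 165
A: 17·3 + 8·1 + 5·3 + 27·4 + 8·0 = 182
D: 17·4 + 8·0 + 5·0 + 27·2 + 8·1 = 130
C: 17·1 + 8·3 + 5·2 + 27·0 + 8·3 = 75
E: 17·2 + 8·2 + 5·1 + 27·1 + 8·2 = 98
A has the highest Borda score (182).

A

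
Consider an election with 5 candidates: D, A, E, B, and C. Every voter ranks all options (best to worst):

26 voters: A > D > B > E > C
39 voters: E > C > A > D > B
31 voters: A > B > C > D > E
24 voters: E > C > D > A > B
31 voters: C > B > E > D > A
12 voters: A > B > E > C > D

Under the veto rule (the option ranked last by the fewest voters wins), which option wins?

Last-place votes: D 12, A 31, E 31, B 63, C 26.
D is ranked last by the fewest voters, so D wins.

D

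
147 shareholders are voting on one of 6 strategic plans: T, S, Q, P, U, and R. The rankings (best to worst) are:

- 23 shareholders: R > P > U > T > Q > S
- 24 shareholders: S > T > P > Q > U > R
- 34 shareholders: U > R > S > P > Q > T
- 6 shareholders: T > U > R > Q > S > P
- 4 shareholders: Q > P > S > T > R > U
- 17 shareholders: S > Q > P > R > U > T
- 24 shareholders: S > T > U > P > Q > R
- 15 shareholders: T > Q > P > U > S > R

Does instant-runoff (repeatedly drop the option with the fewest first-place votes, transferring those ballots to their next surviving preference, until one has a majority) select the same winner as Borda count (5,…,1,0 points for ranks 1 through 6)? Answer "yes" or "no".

no

Instant-runoff — R1 T 21, S 65, Q 4, P 0, U 34, R 23 (P out); R2 T 21, S 65, Q 4, U 34, R 23 (Q out); R3 T 21, S 69, U 34, R 23 (T out); R4 S 69, U 55, R 23 (R out); R5 S 69, U 78 (U winner). Winner: U.
Borda — scores: T 351, S 460, Q 289, P 392, U 406, R 307. Winner: S.
The two methods disagree.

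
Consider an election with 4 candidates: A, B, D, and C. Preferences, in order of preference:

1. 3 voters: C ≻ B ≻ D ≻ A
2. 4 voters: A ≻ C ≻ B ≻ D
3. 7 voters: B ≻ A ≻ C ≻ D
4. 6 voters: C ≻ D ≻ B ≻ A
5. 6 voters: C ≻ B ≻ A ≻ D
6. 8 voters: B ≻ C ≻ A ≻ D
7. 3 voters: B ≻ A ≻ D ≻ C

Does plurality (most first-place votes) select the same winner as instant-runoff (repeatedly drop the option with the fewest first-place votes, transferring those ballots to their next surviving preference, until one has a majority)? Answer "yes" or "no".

Plurality — first-place votes: A 4, B 18, D 0, C 15. Winner: B.
Instant-runoff — R1 A 4, B 18, D 0, C 15 (D out); R2 A 4, B 18, C 15 (A out); R3 B 18, C 19 (C winner). Winner: C.
The two methods disagree.

no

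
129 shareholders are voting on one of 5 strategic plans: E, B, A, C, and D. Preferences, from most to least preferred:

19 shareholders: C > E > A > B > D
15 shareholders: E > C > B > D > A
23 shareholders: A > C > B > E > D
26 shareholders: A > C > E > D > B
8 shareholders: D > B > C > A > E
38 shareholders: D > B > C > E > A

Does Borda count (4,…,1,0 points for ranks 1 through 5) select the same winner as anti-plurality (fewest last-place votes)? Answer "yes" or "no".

Borda — scores: E 230, B 233, A 242, C 360, D 225. Winner: C.
Anti-plurality — last-place votes: E 8, B 26, A 53, C 0, D 42. Winner: C.
The two methods agree.

yes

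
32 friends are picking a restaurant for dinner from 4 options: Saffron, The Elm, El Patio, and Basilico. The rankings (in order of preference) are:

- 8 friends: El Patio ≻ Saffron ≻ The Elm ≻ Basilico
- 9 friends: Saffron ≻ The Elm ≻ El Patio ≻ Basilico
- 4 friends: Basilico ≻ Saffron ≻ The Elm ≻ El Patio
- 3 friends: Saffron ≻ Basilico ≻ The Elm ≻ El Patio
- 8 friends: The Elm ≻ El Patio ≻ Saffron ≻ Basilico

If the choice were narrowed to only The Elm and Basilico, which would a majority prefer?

Voters preferring The Elm to Basilico: 25; preferring Basilico to The Elm: 7.
The Elm wins the head-to-head.

The Elm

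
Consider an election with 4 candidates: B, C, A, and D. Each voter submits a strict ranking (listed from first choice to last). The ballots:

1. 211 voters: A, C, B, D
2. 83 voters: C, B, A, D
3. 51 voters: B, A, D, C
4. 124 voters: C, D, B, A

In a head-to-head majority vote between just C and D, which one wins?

Voters preferring C to D: 418; preferring D to C: 51.
C wins the head-to-head.

C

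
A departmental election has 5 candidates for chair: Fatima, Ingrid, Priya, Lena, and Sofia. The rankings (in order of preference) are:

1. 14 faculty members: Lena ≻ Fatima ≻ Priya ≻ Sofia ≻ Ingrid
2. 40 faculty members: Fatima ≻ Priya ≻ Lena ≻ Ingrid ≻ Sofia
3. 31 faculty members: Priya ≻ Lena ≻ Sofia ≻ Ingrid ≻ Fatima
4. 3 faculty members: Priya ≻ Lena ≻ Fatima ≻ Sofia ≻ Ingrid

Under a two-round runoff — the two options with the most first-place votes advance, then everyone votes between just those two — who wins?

Round 1 first-place votes: Fatima 40, Ingrid 0, Priya 34, Lena 14, Sofia 0.
Fatima and Priya advance.
Runoff: Fatima is preferred to Priya by 54 voters; Priya by 34.
Fatima wins the runoff.

Fatima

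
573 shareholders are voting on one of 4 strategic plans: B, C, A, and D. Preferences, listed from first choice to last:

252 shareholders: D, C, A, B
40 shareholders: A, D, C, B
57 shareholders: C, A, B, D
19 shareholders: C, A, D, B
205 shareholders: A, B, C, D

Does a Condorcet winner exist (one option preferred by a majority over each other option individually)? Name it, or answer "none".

none

Checking pairwise contests:
C beats B 368–205.
D beats C 292–281.
C beats A 328–245.
A beats D 321–252.
Every option loses at least one head-to-head, so there is no Condorcet winner.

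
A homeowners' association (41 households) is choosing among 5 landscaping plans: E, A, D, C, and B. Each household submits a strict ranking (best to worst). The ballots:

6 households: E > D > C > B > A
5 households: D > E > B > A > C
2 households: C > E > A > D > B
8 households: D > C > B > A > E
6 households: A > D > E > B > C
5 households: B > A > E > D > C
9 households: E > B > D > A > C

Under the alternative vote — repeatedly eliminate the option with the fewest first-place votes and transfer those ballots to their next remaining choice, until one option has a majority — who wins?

Round 1: E 15, A 6, D 13, C 2, B 5. Eliminate C.
Round 2: E 17, A 6, D 13, B 5. Eliminate B.
Round 3: E 17, A 11, D 13. Eliminate A.
Round 4: E 22, D 19. E has a majority.

E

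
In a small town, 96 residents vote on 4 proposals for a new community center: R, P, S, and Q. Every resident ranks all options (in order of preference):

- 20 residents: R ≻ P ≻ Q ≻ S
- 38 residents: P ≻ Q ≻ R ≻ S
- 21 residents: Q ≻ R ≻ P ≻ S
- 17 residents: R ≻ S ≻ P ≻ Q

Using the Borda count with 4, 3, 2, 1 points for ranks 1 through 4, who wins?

R: 20·4 + 38·2 + 21·3 + 17·4 = 287
P: 20·3 + 38·4 + 21·2 + 17·2 = 288
S: 20·1 + 38·1 + 21·1 + 17·3 = 130
Q: 20·2 + 38·3 + 21·4 + 17·1 = 255
P has the highest Borda score (288).

P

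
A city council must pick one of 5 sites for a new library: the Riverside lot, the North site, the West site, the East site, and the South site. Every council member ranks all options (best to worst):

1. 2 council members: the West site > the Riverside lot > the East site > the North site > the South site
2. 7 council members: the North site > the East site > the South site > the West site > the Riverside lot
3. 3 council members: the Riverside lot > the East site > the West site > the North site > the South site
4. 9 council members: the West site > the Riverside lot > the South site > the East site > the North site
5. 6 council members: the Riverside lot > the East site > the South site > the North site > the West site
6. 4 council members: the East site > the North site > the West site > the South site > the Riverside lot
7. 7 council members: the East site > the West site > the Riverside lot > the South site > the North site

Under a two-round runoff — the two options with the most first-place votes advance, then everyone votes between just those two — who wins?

the East site

Round 1 first-place votes: the Riverside lot 9, the North site 7, the West site 11, the East site 11, the South site 0.
the West site and the East site advance.
Runoff: the West site is preferred to the East site by 11 voters; the East site by 27.
the East site wins the runoff.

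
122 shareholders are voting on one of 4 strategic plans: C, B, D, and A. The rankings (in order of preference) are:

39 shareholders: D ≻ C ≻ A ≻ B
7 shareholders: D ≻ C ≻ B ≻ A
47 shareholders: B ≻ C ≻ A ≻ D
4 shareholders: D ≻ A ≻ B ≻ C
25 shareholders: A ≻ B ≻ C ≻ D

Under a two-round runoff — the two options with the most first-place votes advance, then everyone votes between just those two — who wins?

B

Round 1 first-place votes: C 0, B 47, D 50, A 25.
D and B advance.
Runoff: D is preferred to B by 50 voters; B by 72.
B wins the runoff.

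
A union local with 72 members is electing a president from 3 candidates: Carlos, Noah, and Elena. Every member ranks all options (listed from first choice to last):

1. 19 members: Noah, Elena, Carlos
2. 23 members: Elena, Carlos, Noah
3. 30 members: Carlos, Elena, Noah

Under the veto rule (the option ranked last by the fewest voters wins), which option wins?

Last-place votes: Carlos 19, Noah 53, Elena 0.
Elena is ranked last by the fewest voters, so Elena wins.

Elena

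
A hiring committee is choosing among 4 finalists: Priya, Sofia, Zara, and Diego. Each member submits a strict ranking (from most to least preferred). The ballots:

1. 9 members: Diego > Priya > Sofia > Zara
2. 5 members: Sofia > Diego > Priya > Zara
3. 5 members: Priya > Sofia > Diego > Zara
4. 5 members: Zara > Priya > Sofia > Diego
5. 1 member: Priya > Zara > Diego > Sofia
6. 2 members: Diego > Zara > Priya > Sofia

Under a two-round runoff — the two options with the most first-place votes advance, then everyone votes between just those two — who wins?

Diego

Round 1 first-place votes: Priya 6, Sofia 5, Zara 5, Diego 11.
Diego and Priya advance.
Runoff: Diego is preferred to Priya by 16 voters; Priya by 11.
Diego wins the runoff.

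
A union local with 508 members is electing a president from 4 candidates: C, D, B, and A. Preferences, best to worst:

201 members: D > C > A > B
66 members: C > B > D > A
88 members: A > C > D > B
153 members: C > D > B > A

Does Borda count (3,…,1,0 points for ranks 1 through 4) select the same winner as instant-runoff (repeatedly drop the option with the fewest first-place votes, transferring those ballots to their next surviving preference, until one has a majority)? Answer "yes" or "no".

yes

Borda — scores: C 1235, D 1063, B 285, A 465. Winner: C.
Instant-runoff — R1 C 219, D 201, B 0, A 88 (B out); R2 C 219, D 201, A 88 (A out); R3 C 307, D 201 (C winner). Winner: C.
The two methods agree.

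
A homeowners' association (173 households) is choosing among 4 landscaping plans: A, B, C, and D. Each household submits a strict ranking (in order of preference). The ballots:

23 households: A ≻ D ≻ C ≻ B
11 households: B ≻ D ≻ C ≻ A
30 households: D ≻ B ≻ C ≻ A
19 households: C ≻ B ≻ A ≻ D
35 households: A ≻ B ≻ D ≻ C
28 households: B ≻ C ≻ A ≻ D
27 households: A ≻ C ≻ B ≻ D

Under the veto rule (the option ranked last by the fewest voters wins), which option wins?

Last-place votes: A 41, B 23, C 35, D 74.
B is ranked last by the fewest voters, so B wins.

B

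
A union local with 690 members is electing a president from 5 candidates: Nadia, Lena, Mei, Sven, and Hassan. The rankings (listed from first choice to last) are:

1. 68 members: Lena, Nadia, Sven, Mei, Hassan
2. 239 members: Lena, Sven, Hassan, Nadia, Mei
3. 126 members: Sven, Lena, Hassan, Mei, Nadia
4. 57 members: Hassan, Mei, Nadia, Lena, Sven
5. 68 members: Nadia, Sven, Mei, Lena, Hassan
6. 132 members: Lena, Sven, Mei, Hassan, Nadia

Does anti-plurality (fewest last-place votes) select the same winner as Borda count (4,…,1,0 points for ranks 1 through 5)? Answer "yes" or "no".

Anti-plurality — last-place votes: Nadia 258, Lena 0, Mei 239, Sven 57, Hassan 136. Winner: Lena.
Borda — scores: Nadia 829, Lena 2259, Mei 765, Sven 1957, Hassan 1090. Winner: Lena.
The two methods agree.

yes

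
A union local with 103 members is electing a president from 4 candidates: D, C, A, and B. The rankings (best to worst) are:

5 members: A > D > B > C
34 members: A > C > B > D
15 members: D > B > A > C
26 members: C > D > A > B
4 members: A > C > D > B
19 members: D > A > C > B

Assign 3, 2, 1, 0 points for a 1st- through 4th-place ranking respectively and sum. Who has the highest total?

A

D: 5·2 + 34·0 + 15·3 + 26·2 + 4·1 + 19·3 = 168
C: 5·0 + 34·2 + 15·0 + 26·3 + 4·2 + 19·1 = 173
A: 5·3 + 34·3 + 15·1 + 26·1 + 4·3 + 19·2 = 208
B: 5·1 + 34·1 + 15·2 + 26·0 + 4·0 + 19·0 = 69
A has the highest Borda score (208).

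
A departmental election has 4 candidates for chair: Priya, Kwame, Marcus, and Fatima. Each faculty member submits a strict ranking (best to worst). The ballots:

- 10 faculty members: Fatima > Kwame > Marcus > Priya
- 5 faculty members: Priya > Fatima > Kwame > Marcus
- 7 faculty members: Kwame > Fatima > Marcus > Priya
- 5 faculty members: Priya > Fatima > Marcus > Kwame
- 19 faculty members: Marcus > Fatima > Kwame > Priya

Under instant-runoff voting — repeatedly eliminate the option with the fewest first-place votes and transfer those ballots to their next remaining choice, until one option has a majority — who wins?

Fatima

Round 1: Priya 10, Kwame 7, Marcus 19, Fatima 10. Eliminate Kwame.
Round 2: Priya 10, Marcus 19, Fatima 17. Eliminate Priya.
Round 3: Marcus 19, Fatima 27. Fatima has a majority.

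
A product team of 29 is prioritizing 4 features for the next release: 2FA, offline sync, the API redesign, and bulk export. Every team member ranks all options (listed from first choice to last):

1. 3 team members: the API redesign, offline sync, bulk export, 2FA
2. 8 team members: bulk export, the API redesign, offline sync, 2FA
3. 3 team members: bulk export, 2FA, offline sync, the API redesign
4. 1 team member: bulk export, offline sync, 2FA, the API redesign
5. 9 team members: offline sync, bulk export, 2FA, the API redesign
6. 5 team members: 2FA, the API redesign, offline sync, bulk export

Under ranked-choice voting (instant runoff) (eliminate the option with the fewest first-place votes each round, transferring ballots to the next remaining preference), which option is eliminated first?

Round 1: 2FA 5, offline sync 9, the API redesign 3, bulk export 12. Eliminate the API redesign.

the API redesign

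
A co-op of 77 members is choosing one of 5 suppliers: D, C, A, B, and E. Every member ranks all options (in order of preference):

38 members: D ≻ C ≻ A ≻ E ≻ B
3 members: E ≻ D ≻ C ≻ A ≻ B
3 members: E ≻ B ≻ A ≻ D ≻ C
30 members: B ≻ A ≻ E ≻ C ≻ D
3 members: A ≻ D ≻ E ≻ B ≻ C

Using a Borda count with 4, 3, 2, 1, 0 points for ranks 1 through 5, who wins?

A

D: 38·4 + 3·3 + 3·1 + 30·0 + 3·3 = 173
C: 38·3 + 3·2 + 3·0 + 30·1 + 3·0 = 150
A: 38·2 + 3·1 + 3·2 + 30·3 + 3·4 = 187
B: 38·0 + 3·0 + 3·3 + 30·4 + 3·1 = 132
E: 38·1 + 3·4 + 3·4 + 30·2 + 3·2 = 128
A has the highest Borda score (187).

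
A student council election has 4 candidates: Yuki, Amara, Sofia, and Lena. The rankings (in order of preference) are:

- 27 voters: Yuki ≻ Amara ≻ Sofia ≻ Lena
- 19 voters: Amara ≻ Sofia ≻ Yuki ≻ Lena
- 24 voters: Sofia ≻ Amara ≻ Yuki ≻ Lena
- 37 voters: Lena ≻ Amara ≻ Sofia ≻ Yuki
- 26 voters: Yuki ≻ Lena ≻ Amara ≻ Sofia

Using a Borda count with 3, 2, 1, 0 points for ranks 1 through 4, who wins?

Amara

Yuki: 27·3 + 19·1 + 24·1 + 37·0 + 26·3 = 202
Amara: 27·2 + 19·3 + 24·2 + 37·2 + 26·1 = 259
Sofia: 27·1 + 19·2 + 24·3 + 37·1 + 26·0 = 174
Lena: 27·0 + 19·0 + 24·0 + 37·3 + 26·2 = 163
Amara has the highest Borda score (259).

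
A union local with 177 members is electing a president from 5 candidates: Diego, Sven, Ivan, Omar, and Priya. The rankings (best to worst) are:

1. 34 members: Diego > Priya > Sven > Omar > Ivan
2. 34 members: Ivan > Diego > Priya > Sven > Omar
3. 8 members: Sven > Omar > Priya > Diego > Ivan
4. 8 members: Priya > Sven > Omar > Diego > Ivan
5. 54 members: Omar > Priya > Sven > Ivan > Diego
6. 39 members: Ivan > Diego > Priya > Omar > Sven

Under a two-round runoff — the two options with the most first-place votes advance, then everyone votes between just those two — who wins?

Round 1 first-place votes: Diego 34, Sven 8, Ivan 73, Omar 54, Priya 8.
Ivan and Omar advance.
Runoff: Ivan is preferred to Omar by 73 voters; Omar by 104.
Omar wins the runoff.

Omar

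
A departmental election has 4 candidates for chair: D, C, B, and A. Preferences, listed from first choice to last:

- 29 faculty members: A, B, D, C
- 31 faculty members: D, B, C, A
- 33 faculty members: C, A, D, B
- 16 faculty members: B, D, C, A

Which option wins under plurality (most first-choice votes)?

C

First-place votes: D 31, C 33, B 16, A 29.
C has the most first-place votes.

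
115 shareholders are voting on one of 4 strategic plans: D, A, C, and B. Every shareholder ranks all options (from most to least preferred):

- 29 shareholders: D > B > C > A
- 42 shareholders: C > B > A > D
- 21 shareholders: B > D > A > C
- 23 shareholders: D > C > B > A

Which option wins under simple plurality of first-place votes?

First-place votes: D 52, A 0, C 42, B 21.
D has the most first-place votes.

D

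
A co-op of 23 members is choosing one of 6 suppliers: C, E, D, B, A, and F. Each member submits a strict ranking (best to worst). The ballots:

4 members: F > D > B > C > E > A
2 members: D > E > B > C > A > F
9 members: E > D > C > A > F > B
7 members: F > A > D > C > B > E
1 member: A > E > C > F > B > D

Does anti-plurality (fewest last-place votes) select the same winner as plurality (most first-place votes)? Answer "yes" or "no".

no

Anti-plurality — last-place votes: C 0, E 7, D 1, B 9, A 4, F 2. Winner: C.
Plurality — first-place votes: C 0, E 9, D 2, B 0, A 1, F 11. Winner: F.
The two methods disagree.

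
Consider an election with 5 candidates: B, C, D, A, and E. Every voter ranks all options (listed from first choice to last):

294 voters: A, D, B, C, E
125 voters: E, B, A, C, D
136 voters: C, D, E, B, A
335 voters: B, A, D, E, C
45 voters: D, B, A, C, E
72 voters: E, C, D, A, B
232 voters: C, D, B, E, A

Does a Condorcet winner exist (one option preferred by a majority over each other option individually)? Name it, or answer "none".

Checking pairwise contests:
D beats B 779–460.
B beats C 799–440.
A beats D 754–485.
B beats A 873–366.
B beats E 906–333.
Every option loses at least one head-to-head, so there is no Condorcet winner.

none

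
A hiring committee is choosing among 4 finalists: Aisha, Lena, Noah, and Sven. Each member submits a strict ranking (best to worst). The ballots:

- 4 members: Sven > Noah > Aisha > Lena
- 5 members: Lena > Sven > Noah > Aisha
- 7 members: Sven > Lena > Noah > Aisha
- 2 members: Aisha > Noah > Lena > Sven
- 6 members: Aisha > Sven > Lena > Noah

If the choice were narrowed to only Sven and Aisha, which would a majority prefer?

Sven

Voters preferring Sven to Aisha: 16; preferring Aisha to Sven: 8.
Sven wins the head-to-head.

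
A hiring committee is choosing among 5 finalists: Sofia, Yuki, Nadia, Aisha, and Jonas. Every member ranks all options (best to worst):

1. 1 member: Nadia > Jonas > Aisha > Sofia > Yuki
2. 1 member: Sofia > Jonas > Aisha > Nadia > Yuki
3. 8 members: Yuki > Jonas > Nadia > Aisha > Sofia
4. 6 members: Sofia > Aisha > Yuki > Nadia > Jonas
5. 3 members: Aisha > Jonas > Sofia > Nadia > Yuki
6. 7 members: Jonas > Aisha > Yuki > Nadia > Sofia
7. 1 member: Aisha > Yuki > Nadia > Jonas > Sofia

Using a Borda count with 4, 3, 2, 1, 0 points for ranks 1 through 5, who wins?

Sofia: 1·1 + 1·4 + 8·0 + 6·4 + 3·2 + 7·0 + 1·0 = 35
Yuki: 1·0 + 1·0 + 8·4 + 6·2 + 3·0 + 7·2 + 1·3 = 61
Nadia: 1·4 + 1·1 + 8·2 + 6·1 + 3·1 + 7·1 + 1·2 = 39
Aisha: 1·2 + 1·2 + 8·1 + 6·3 + 3·4 + 7·3 + 1·4 = 67
Jonas: 1·3 + 1·3 + 8·3 + 6·0 + 3·3 + 7·4 + 1·1 = 68
Jonas has the highest Borda score (68).

Jonas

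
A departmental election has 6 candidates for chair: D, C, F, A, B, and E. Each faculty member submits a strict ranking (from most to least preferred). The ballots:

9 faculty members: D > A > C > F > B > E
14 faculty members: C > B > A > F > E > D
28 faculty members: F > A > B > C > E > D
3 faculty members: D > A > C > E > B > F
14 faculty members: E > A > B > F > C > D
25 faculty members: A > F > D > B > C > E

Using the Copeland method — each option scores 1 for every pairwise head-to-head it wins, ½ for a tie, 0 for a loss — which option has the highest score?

D: loses to C, F, A, B, and E → score 0.
C: beats D and E; loses to F, A, and B → score 2.
F: beats D, C, B, and E; loses to A → score 4.
A: beats D, C, F, B, and E → score 5.
B: beats D, C, and E; loses to F and A → score 3.
E: beats D; loses to C, F, A, and B → score 1.
A has the best pairwise record.

A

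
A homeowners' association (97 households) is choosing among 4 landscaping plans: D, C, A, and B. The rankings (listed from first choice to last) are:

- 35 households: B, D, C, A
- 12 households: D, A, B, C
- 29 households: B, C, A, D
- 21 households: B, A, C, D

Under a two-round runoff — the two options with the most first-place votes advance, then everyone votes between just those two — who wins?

Round 1 first-place votes: D 12, C 0, A 0, B 85.
B and D advance.
Runoff: B is preferred to D by 85 voters; D by 12.
B wins the runoff.

B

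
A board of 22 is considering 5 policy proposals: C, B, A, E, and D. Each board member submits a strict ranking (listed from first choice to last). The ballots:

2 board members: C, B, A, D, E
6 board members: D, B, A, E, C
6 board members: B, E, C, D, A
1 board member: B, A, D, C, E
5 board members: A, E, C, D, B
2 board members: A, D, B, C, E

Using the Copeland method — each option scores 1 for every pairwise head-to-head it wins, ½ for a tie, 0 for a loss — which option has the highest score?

C: beats D; loses to B, A, and E → score 1.
B: beats C, A, and E; loses to D → score 3.
A: beats C and E; loses to B and D → score 2.
E: beats C; ties D; loses to B and A → score 1.5.
D: beats B and A; ties E; loses to C → score 2.5.
B has the best pairwise record.

B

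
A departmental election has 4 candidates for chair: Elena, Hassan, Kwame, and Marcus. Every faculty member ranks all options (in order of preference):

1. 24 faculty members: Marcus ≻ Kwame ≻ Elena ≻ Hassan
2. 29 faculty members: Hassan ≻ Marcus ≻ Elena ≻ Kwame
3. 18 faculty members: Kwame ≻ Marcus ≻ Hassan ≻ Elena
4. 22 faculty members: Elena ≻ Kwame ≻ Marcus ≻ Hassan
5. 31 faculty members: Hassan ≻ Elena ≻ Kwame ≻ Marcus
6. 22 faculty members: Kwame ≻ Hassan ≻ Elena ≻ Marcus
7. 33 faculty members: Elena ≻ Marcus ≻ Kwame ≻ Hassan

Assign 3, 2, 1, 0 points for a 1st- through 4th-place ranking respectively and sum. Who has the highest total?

Elena

Elena: 24·1 + 29·1 + 18·0 + 22·3 + 31·2 + 22·1 + 33·3 = 302
Hassan: 24·0 + 29·3 + 18·1 + 22·0 + 31·3 + 22·2 + 33·0 = 242
Kwame: 24·2 + 29·0 + 18·3 + 22·2 + 31·1 + 22·3 + 33·1 = 276
Marcus: 24·3 + 29·2 + 18·2 + 22·1 + 31·0 + 22·0 + 33·2 = 254
Elena has the highest Borda score (302).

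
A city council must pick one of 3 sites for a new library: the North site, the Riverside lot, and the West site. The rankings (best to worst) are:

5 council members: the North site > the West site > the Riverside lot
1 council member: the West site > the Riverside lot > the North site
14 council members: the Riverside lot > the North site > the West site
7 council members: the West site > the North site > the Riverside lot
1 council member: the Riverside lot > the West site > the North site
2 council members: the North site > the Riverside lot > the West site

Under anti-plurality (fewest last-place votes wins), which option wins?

the North site

Last-place votes: the North site 2, the Riverside lot 12, the West site 16.
the North site is ranked last by the fewest voters, so the North site wins.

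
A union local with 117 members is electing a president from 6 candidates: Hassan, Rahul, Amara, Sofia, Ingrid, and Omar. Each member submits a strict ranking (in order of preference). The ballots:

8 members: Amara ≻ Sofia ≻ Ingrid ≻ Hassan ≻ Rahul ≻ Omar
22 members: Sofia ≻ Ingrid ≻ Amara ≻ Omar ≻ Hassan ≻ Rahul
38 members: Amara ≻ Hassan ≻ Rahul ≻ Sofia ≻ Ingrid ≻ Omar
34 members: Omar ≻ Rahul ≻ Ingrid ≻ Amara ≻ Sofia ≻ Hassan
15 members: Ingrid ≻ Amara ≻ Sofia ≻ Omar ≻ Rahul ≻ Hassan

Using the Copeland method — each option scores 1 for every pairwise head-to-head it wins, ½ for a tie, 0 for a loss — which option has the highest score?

Amara

Hassan: beats Rahul; loses to Amara, Sofia, Ingrid, and Omar → score 1.
Rahul: beats Sofia and Ingrid; loses to Hassan, Amara, and Omar → score 2.
Amara: beats Hassan, Rahul, Sofia, and Omar; loses to Ingrid → score 4.
Sofia: beats Hassan, Ingrid, and Omar; loses to Rahul and Amara → score 3.
Ingrid: beats Hassan, Amara, and Omar; loses to Rahul and Sofia → score 3.
Omar: beats Hassan and Rahul; loses to Amara, Sofia, and Ingrid → score 2.
Amara has the best pairwise record.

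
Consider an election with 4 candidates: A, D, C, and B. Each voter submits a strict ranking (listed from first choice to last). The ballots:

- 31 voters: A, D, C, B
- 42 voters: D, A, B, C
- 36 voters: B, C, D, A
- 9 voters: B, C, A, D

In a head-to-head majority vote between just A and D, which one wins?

D

Voters preferring A to D: 40; preferring D to A: 78.
D wins the head-to-head.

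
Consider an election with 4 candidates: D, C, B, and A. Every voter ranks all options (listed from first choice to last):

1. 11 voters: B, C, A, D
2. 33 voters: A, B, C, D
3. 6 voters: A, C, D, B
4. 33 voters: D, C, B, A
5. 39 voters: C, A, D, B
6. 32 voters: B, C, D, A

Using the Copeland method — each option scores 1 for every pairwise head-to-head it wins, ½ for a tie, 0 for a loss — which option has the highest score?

C

D: beats B; loses to C and A → score 1.
C: beats D, B, and A → score 3.
B: loses to D, C, and A → score 0.
A: beats D and B; loses to C → score 2.
C has the best pairwise record.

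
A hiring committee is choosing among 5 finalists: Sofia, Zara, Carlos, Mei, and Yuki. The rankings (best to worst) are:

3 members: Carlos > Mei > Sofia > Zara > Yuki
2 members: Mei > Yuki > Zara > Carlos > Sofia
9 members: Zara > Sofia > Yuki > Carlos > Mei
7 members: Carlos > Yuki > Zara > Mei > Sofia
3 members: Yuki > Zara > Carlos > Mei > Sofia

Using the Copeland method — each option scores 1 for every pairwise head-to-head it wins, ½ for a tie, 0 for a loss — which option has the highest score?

Zara

Sofia: ties Yuki; loses to Zara, Carlos, and Mei → score 0.5.
Zara: beats Sofia, Carlos, and Mei; ties Yuki → score 3.5.
Carlos: beats Sofia and Mei; loses to Zara and Yuki → score 2.
Mei: beats Sofia; loses to Zara, Carlos, and Yuki → score 1.
Yuki: beats Carlos and Mei; ties Sofia and Zara → score 3.
Zara has the best pairwise record.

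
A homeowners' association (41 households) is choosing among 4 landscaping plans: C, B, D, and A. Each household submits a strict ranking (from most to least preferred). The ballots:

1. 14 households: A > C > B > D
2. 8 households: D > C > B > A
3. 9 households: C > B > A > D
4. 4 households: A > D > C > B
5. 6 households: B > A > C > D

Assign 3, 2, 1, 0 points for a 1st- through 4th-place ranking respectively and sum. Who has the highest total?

C: 14·2 + 8·2 + 9·3 + 4·1 + 6·1 = 81
B: 14·1 + 8·1 + 9·2 + 4·0 + 6·3 = 58
D: 14·0 + 8·3 + 9·0 + 4·2 + 6·0 = 32
A: 14·3 + 8·0 + 9·1 + 4·3 + 6·2 = 75
C has the highest Borda score (81).

C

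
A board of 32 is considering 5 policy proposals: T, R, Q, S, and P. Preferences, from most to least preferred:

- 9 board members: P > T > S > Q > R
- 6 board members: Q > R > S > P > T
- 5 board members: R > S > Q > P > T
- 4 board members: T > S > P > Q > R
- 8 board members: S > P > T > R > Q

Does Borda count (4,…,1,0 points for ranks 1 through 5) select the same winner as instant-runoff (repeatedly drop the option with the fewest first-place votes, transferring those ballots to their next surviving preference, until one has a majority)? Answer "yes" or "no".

Borda — scores: T 59, R 46, Q 47, S 89, P 79. Winner: S.
Instant-runoff — R1 T 4, R 5, Q 6, S 8, P 9 (T out); R2 R 5, Q 6, S 12, P 9 (R out); R3 Q 6, S 17, P 9 (S winner). Winner: S.
The two methods agree.

yes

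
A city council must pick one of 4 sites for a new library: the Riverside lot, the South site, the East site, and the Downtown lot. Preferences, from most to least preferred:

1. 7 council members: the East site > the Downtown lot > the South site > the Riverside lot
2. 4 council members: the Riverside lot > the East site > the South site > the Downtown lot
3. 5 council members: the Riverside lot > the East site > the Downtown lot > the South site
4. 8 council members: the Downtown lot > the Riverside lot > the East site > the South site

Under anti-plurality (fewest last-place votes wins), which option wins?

Last-place votes: the Riverside lot 7, the South site 13, the East site 0, the Downtown lot 4.
the East site is ranked last by the fewest voters, so the East site wins.

the East site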